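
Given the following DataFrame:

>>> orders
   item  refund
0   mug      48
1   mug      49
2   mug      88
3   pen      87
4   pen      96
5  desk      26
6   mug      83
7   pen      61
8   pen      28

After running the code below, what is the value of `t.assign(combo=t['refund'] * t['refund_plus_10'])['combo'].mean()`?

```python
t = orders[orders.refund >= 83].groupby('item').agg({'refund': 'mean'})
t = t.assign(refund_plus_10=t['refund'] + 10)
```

filter rows where refund >= 83:
  item  refund
2  mug      88
3  pen      87
4  pen      96
6  mug      83
group by item, mean of refund:
      refund
item        
mug     85.5
pen     91.5
add column refund_plus_10 = t['refund'] + 10:
      refund  refund_plus_10
item                        
mug     85.5            95.5
pen     91.5           101.5
add column combo = t['refund'] * t['refund_plus_10']:
      refund  refund_plus_10    combo
item                                 
mug     85.5            95.5  8165.25
pen     91.5           101.5  9287.25
Reading off the mean of column 'combo', we get 8726.25.

8726.25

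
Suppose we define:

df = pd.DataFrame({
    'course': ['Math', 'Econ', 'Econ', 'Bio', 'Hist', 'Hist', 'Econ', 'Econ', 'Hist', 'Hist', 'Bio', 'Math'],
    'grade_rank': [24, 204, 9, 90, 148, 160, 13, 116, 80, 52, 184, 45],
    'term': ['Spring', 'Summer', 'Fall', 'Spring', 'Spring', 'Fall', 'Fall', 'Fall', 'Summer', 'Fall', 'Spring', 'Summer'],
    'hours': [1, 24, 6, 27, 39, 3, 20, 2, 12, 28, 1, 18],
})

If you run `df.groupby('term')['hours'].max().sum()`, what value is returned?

91

group by term, max of hours:
term
Fall      28
Spring    39
Summer    24
Name: hours, dtype: int64
sum of the resulting series → 91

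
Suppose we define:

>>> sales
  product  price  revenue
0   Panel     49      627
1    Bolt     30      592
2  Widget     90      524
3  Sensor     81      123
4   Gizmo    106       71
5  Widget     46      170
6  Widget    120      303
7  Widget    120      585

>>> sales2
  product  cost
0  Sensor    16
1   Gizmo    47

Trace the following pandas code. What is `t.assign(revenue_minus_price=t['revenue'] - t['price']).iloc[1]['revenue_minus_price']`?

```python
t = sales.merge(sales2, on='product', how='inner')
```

-35

merge on 'product' (how='inner') → 2 rows:
  product  price  revenue  cost
0  Sensor     81      123    16
1   Gizmo    106       71    47
add column revenue_minus_price = t['revenue'] - t['price']:
  product  price  revenue  cost  revenue_minus_price
0  Sensor     81      123    16                   42
1   Gizmo    106       71    47                  -35
Finally, value at position 1, column 'revenue_minus_price' = -35.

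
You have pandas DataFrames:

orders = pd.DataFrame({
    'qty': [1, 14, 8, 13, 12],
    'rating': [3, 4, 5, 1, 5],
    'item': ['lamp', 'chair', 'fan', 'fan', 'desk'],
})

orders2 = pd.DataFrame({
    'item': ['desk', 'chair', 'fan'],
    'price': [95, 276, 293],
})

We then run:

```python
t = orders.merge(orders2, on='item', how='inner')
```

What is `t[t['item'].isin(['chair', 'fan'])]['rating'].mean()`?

3.33333333333

merge on 'item' (how='inner') → 4 rows:
   qty  rating   item  price
0   14       4  chair    276
1    8       5    fan    293
2   13       1    fan    293
3   12       5   desk     95
filter rows where item in ['chair', 'fan']:
   qty  rating   item  price
0   14       4  chair    276
1    8       5    fan    293
2   13       1    fan    293
Reading off the mean of column 'rating', we get 3.33333333333.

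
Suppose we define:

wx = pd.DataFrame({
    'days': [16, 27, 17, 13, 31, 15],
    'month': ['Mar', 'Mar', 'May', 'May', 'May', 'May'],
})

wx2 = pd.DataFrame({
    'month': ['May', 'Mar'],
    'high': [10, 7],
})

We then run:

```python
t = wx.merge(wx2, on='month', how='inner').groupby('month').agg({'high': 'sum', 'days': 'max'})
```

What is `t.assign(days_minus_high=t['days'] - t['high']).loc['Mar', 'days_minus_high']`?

merge on 'month' (how='inner') → 6 rows:
   days month  high
0    16   Mar     7
1    27   Mar     7
2    17   May    10
3    13   May    10
4    31   May    10
5    15   May    10
group by month: sum(high), max(days):
       high  days
month            
Mar      14    27
May      40    31
add column days_minus_high = t['days'] - t['high']:
       high  days  days_minus_high
month                             
Mar      14    27               13
May      40    31               -9
Finally, value at row 'Mar', column 'days_minus_high' = 13.

13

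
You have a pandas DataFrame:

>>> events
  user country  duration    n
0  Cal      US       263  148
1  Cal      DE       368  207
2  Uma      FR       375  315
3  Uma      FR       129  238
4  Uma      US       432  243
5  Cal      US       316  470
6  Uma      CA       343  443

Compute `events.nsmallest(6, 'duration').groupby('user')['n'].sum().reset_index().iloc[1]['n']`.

take 6 rows with smallest duration:
  user country  duration    n
3  Uma      FR       129  238
0  Cal      US       263  148
5  Cal      US       316  470
6  Uma      CA       343  443
1  Cal      DE       368  207
2  Uma      FR       375  315
group by user, sum of n:
user
Cal    825
Uma    996
Name: n, dtype: int64
reset_index():
  user    n
0  Cal  825
1  Uma  996
Taking the value at position 1, column 'n' gives 996.

996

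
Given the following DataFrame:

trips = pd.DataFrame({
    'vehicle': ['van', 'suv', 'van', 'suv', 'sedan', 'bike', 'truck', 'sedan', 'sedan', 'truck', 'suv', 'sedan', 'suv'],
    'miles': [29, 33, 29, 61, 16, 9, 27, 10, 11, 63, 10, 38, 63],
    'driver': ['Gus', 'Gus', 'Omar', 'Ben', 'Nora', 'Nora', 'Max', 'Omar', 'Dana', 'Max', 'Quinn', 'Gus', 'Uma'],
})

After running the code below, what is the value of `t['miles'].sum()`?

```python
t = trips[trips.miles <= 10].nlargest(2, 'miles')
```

20

filter rows where miles <= 10:
   vehicle  miles driver
5     bike      9   Nora
7    sedan     10   Omar
10     suv     10  Quinn
take 2 rows with largest miles:
   vehicle  miles driver
7    sedan     10   Omar
10     suv     10  Quinn
The sum of column 'miles' is 20.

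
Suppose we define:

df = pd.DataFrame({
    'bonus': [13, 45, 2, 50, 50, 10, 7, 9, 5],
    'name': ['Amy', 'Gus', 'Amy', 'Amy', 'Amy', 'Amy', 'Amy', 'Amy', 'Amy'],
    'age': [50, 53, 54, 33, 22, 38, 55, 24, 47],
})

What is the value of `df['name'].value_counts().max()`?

8

value_counts of name:
name
Amy    8
Gus    1
Name: count, dtype: int64
So max() = 8.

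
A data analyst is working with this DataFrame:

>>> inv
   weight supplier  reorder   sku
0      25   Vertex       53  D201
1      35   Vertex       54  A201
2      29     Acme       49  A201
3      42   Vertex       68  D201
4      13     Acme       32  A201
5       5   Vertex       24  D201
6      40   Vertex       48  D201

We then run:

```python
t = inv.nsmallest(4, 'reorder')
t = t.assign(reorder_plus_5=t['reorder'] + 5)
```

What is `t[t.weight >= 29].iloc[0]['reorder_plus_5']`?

take 4 rows with smallest reorder:
   weight supplier  reorder   sku
5       5   Vertex       24  D201
4      13     Acme       32  A201
6      40   Vertex       48  D201
2      29     Acme       49  A201
add column reorder_plus_5 = t['reorder'] + 5:
   weight supplier  reorder   sku  reorder_plus_5
5       5   Vertex       24  D201              29
4      13     Acme       32  A201              37
6      40   Vertex       48  D201              53
2      29     Acme       49  A201              54
filter rows where weight >= 29:
   weight supplier  reorder   sku  reorder_plus_5
6      40   Vertex       48  D201              53
2      29     Acme       49  A201              54
Taking the value at position 0, column 'reorder_plus_5' gives 53.

53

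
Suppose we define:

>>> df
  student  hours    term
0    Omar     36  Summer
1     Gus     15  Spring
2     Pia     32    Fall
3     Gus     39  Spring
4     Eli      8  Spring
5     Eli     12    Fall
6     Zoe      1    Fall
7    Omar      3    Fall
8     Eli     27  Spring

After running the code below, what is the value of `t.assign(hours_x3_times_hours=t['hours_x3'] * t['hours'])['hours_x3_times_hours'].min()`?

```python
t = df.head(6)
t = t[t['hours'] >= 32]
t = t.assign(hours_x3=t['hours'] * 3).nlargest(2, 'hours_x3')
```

take first 6 rows:
  student  hours    term
0    Omar     36  Summer
1     Gus     15  Spring
2     Pia     32    Fall
3     Gus     39  Spring
4     Eli      8  Spring
5     Eli     12    Fall
filter rows where hours >= 32:
  student  hours    term
0    Omar     36  Summer
2     Pia     32    Fall
3     Gus     39  Spring
add column hours_x3 = t['hours'] * 3:
  student  hours    term  hours_x3
0    Omar     36  Summer       108
2     Pia     32    Fall        96
3     Gus     39  Spring       117
take 2 rows with largest hours_x3:
  student  hours    term  hours_x3
3     Gus     39  Spring       117
0    Omar     36  Summer       108
add column hours_x3_times_hours = t['hours_x3'] * t['hours']:
  student  hours    term  hours_x3  hours_x3_times_hours
3     Gus     39  Spring       117                  4563
0    Omar     36  Summer       108                  3888

3888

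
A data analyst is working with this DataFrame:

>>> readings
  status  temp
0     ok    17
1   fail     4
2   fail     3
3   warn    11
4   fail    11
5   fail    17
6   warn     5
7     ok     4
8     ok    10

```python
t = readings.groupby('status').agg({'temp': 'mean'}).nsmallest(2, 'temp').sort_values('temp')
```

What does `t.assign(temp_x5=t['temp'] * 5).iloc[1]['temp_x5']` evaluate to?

43.75

group by status, mean of temp:
             temp
status           
fail     8.750000
ok      10.333333
warn     8.000000
take 2 rows with smallest temp:
        temp
status      
warn    8.00
fail    8.75
sort by temp:
        temp
status      
warn    8.00
fail    8.75
add column temp_x5 = t['temp'] * 5:
        temp  temp_x5
status               
warn    8.00    40.00
fail    8.75    43.75
Finally, value at position 1, column 'temp_x5' = 43.75.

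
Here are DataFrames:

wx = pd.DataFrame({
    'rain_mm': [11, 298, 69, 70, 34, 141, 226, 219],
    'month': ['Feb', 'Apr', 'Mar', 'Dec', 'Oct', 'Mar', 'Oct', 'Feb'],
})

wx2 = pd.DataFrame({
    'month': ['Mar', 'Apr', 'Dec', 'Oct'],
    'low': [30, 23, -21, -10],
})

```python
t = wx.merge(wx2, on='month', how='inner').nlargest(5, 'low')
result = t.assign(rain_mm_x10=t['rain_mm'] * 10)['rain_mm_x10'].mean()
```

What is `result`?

merge on 'month' (how='inner') → 6 rows:
   rain_mm month  low
0      298   Apr   23
1       69   Mar   30
2       70   Dec  -21
3       34   Oct  -10
4      141   Mar   30
5      226   Oct  -10
take 5 rows with largest low:
   rain_mm month  low
1       69   Mar   30
4      141   Mar   30
0      298   Apr   23
3       34   Oct  -10
5      226   Oct  -10
add column rain_mm_x10 = t['rain_mm'] * 10:
   rain_mm month  low  rain_mm_x10
1       69   Mar   30          690
4      141   Mar   30         1410
0      298   Apr   23         2980
3       34   Oct  -10          340
5      226   Oct  -10         2260
Then the mean of column 'rain_mm_x10': 1536.0

1536.0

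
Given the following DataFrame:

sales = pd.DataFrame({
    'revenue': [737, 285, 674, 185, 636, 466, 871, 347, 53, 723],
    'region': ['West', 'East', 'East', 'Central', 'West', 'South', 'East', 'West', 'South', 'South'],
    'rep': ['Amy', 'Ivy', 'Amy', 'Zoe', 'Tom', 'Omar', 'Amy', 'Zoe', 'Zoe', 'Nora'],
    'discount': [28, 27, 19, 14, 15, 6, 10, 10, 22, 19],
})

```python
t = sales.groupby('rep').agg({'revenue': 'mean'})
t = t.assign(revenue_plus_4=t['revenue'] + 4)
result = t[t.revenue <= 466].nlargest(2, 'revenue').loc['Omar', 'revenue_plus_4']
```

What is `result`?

group by rep, mean of revenue:
         revenue
rep             
Amy   760.666667
Ivy   285.000000
Nora  723.000000
Omar  466.000000
Tom   636.000000
Zoe   195.000000
add column revenue_plus_4 = t['revenue'] + 4:
         revenue  revenue_plus_4
rep                             
Amy   760.666667      764.666667
Ivy   285.000000      289.000000
Nora  723.000000      727.000000
Omar  466.000000      470.000000
Tom   636.000000      640.000000
Zoe   195.000000      199.000000
filter rows where revenue <= 466:
      revenue  revenue_plus_4
rep                          
Ivy     285.0           289.0
Omar    466.0           470.0
Zoe     195.0           199.0
take 2 rows with largest revenue:
      revenue  revenue_plus_4
rep                          
Omar    466.0           470.0
Ivy     285.0           289.0
value at row 'Omar', column 'revenue_plus_4' → 470.0

470.0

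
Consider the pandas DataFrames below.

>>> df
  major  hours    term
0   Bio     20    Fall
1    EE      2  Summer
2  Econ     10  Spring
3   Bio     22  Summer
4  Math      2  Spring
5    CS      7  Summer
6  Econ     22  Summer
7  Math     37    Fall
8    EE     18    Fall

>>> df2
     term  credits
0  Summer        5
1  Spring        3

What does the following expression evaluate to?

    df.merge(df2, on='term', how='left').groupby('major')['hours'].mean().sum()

73.5

merge on 'term' (how='left') → 9 rows:
  major  hours    term  credits
0   Bio     20    Fall      NaN
1    EE      2  Summer      5.0
2  Econ     10  Spring      3.0
3   Bio     22  Summer      5.0
4  Math      2  Spring      3.0
5    CS      7  Summer      5.0
6  Econ     22  Summer      5.0
7  Math     37    Fall      NaN
8    EE     18    Fall      NaN
group by major, mean of hours:
major
Bio     21.0
CS       7.0
EE      10.0
Econ    16.0
Math    19.5
Name: hours, dtype: float64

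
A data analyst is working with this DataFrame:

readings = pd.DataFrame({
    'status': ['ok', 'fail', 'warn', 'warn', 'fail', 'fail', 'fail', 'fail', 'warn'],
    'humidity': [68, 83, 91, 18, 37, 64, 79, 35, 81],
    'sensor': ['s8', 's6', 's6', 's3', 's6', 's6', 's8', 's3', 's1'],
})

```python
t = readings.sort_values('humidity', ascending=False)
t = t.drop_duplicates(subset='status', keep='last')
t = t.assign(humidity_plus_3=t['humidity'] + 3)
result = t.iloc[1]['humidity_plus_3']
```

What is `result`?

sort by humidity descending:
  status  humidity sensor
2   warn        91     s6
1   fail        83     s6
8   warn        81     s1
6   fail        79     s8
0     ok        68     s8
5   fail        64     s6
4   fail        37     s6
7   fail        35     s3
3   warn        18     s3
drop duplicate status (keep=last):
  status  humidity sensor
0     ok        68     s8
7   fail        35     s3
3   warn        18     s3
add column humidity_plus_3 = t['humidity'] + 3:
  status  humidity sensor  humidity_plus_3
0     ok        68     s8               71
7   fail        35     s3               38
3   warn        18     s3               21
Finally, value at position 1, column 'humidity_plus_3' = 38.

38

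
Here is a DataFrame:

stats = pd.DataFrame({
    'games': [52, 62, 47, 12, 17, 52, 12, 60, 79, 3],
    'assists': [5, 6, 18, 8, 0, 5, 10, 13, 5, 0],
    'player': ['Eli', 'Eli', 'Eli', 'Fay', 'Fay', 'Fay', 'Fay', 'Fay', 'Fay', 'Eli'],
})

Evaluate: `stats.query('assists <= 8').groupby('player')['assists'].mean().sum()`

filter rows where assists <= 8:
   games  assists player
0     52        5    Eli
1     62        6    Eli
3     12        8    Fay
4     17        0    Fay
5     52        5    Fay
8     79        5    Fay
9      3        0    Eli
group by player, mean of assists:
player
Eli    3.666667
Fay    4.500000
Name: assists, dtype: float64
Taking the sum of the resulting series gives 8.16666666667.

8.16666666667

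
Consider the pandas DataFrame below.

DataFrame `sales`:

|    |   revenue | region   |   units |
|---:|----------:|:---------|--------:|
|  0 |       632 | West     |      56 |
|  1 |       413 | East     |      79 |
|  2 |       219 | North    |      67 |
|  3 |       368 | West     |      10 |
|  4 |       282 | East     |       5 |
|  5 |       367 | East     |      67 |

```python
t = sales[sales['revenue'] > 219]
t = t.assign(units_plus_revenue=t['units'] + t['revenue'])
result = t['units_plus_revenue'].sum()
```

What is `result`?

filter rows where revenue > 219:
   revenue region  units
0      632   West     56
1      413   East     79
3      368   West     10
4      282   East      5
5      367   East     67
add column units_plus_revenue = t['units'] + t['revenue']:
   revenue region  units  units_plus_revenue
0      632   West     56                 688
1      413   East     79                 492
3      368   West     10                 378
4      282   East      5                 287
5      367   East     67                 434
The sum of column 'units_plus_revenue' is 2279.

2279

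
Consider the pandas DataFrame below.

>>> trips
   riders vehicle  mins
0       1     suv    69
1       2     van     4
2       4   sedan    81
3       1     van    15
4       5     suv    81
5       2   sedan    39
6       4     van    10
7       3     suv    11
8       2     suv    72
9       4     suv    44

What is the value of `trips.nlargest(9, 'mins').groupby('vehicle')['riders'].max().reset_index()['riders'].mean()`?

take 9 rows with largest mins:
   riders vehicle  mins
2       4   sedan    81
4       5     suv    81
8       2     suv    72
0       1     suv    69
9       4     suv    44
5       2   sedan    39
3       1     van    15
7       3     suv    11
6       4     van    10
group by vehicle, max of riders:
vehicle
sedan    4
suv      5
van      4
Name: riders, dtype: int64
reset_index():
  vehicle  riders
0   sedan       4
1     suv       5
2     van       4
So mean() = 4.33333333333.

4.33333333333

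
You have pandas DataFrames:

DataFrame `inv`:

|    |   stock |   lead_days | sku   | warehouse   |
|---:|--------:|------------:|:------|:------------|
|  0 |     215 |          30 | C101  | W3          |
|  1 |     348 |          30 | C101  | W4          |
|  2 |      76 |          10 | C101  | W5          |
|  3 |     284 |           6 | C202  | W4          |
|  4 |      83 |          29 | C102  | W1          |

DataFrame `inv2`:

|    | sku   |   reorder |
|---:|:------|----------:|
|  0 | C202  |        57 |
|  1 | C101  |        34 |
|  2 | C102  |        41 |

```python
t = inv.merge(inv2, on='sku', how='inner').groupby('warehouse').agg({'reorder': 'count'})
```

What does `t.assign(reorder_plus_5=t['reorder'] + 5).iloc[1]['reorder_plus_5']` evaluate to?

merge on 'sku' (how='inner') → 5 rows:
   stock  lead_days   sku warehouse  reorder
0    215         30  C101        W3       34
1    348         30  C101        W4       34
2     76         10  C101        W5       34
3    284          6  C202        W4       57
4     83         29  C102        W1       41
group by warehouse, count of reorder:
           reorder
warehouse         
W1               1
W3               1
W4               2
W5               1
add column reorder_plus_5 = t['reorder'] + 5:
           reorder  reorder_plus_5
warehouse                         
W1               1               6
W3               1               6
W4               2               7
W5               1               6
The value at position 1, column 'reorder_plus_5' is 6.

6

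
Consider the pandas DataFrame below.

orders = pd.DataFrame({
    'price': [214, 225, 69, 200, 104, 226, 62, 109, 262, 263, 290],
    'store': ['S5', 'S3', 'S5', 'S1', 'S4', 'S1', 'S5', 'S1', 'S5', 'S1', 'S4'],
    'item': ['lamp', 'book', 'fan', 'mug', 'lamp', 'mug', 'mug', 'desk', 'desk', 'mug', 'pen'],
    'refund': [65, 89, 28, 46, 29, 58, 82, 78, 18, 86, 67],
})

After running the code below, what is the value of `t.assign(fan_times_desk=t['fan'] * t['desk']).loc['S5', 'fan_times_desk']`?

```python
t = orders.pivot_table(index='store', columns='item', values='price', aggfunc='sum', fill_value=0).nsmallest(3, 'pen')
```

pivot: rows=store, cols=item, sum(price):
item   book  desk  fan  lamp  mug  pen
store                                 
S1        0   109    0     0  689    0
S3      225     0    0     0    0    0
S4        0     0    0   104    0  290
S5        0   262   69   214   62    0
take 3 rows with smallest pen:
item   book  desk  fan  lamp  mug  pen
store                                 
S1        0   109    0     0  689    0
S3      225     0    0     0    0    0
S5        0   262   69   214   62    0
add column fan_times_desk = t['fan'] * t['desk']:
item   book  desk  fan  lamp  mug  pen  fan_times_desk
store                                                 
S1        0   109    0     0  689    0               0
S3      225     0    0     0    0    0               0
S5        0   262   69   214   62    0           18078

18078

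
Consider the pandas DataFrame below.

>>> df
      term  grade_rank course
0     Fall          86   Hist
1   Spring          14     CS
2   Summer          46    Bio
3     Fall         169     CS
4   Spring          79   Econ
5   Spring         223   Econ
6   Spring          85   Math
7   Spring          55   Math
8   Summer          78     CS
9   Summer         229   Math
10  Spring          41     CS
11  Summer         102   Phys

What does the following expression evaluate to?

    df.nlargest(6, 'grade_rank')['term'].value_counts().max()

2

take 6 rows with largest grade_rank:
      term  grade_rank course
9   Summer         229   Math
5   Spring         223   Econ
3     Fall         169     CS
11  Summer         102   Phys
0     Fall          86   Hist
6   Spring          85   Math
value_counts of term:
term
Summer    2
Spring    2
Fall      2
Name: count, dtype: int64
So max() = 2.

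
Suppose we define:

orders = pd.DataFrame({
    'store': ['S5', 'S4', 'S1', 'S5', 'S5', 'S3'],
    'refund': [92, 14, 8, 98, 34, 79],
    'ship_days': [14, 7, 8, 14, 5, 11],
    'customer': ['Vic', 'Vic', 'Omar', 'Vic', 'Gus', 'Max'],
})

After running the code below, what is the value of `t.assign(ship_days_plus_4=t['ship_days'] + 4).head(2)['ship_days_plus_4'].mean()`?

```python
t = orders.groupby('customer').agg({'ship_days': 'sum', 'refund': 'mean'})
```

group by customer: sum(ship_days), mean(refund):
          ship_days  refund
customer                   
Gus               5    34.0
Max              11    79.0
Omar              8     8.0
Vic              35    68.0
add column ship_days_plus_4 = t['ship_days'] + 4:
          ship_days  refund  ship_days_plus_4
customer                                     
Gus               5    34.0                 9
Max              11    79.0                15
Omar              8     8.0                12
Vic              35    68.0                39
take first 2 rows:
          ship_days  refund  ship_days_plus_4
customer                                     
Gus               5    34.0                 9
Max              11    79.0                15

12.0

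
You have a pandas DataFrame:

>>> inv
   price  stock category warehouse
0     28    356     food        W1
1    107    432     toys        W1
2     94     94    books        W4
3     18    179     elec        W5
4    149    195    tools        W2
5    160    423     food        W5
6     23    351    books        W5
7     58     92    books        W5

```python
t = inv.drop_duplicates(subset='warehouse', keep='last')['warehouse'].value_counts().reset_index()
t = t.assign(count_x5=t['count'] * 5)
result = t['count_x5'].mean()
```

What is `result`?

drop duplicate warehouse (keep=last):
   price  stock category warehouse
1    107    432     toys        W1
2     94     94    books        W4
4    149    195    tools        W2
7     58     92    books        W5
value_counts of warehouse:
warehouse
W1    1
W4    1
W2    1
W5    1
Name: count, dtype: int64
reset_index():
  warehouse  count
0        W1      1
1        W4      1
2        W2      1
3        W5      1
add column count_x5 = t['count'] * 5:
  warehouse  count  count_x5
0        W1      1         5
1        W4      1         5
2        W2      1         5
3        W5      1         5

5.0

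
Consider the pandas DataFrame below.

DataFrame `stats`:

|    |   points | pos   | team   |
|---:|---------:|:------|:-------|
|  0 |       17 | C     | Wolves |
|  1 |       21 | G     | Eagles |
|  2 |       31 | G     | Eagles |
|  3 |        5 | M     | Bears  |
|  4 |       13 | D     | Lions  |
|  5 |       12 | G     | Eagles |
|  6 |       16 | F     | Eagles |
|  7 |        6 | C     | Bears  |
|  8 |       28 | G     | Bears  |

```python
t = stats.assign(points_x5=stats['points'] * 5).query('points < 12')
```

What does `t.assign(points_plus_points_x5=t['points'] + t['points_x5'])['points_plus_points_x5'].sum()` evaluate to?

add column points_x5 = stats['points'] * 5:
   points pos    team  points_x5
0      17   C  Wolves         85
1      21   G  Eagles        105
2      31   G  Eagles        155
3       5   M   Bears         25
4      13   D   Lions         65
5      12   G  Eagles         60
6      16   F  Eagles         80
7       6   C   Bears         30
8      28   G   Bears        140
filter rows where points < 12:
   points pos   team  points_x5
3       5   M  Bears         25
7       6   C  Bears         30
add column points_plus_points_x5 = t['points'] + t['points_x5']:
   points pos   team  points_x5  points_plus_points_x5
3       5   M  Bears         25                     30
7       6   C  Bears         30                     36
The sum of column 'points_plus_points_x5' is 66.

66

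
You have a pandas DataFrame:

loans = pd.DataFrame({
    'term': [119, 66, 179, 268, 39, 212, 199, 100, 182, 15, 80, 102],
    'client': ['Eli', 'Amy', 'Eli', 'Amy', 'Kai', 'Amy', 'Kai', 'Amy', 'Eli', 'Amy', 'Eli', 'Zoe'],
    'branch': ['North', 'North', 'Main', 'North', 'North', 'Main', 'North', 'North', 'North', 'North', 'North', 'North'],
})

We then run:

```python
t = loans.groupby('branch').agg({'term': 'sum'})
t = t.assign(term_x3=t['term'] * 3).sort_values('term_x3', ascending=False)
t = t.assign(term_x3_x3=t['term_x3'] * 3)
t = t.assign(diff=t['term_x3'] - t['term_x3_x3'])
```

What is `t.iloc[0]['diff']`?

group by branch, sum of term:
        term
branch      
Main     391
North   1170
add column term_x3 = t['term'] * 3:
        term  term_x3
branch               
Main     391     1173
North   1170     3510
sort by term_x3 descending:
        term  term_x3
branch               
North   1170     3510
Main     391     1173
add column term_x3_x3 = t['term_x3'] * 3:
        term  term_x3  term_x3_x3
branch                           
North   1170     3510       10530
Main     391     1173        3519
add column diff = t['term_x3'] - t['term_x3_x3']:
        term  term_x3  term_x3_x3  diff
branch                                 
North   1170     3510       10530 -7020
Main     391     1173        3519 -2346

-7020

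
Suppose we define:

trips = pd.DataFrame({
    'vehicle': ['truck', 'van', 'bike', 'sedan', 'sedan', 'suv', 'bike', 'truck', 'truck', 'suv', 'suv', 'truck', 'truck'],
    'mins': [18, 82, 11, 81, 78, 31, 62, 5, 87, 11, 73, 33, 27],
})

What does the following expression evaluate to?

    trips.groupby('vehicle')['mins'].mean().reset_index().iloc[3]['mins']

34.0

group by vehicle, mean of mins:
vehicle
bike     36.500000
sedan    79.500000
suv      38.333333
truck    34.000000
van      82.000000
Name: mins, dtype: float64
reset_index():
  vehicle       mins
0    bike  36.500000
1   sedan  79.500000
2     suv  38.333333
3   truck  34.000000
4     van  82.000000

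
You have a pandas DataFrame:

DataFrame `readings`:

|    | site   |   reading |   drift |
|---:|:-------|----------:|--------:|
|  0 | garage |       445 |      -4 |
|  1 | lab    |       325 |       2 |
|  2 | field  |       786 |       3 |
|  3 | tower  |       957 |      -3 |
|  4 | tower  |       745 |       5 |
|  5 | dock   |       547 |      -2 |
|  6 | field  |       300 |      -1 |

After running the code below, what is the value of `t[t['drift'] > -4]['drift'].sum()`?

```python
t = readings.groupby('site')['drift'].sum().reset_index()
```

4

group by site, sum of drift:
site
dock     -2
field     2
garage   -4
lab       2
tower     2
Name: drift, dtype: int64
reset_index():
     site  drift
0    dock     -2
1   field      2
2  garage     -4
3     lab      2
4   tower      2
filter rows where drift > -4:
    site  drift
0   dock     -2
1  field      2
3    lab      2
4  tower      2
The sum of column 'drift' is 4.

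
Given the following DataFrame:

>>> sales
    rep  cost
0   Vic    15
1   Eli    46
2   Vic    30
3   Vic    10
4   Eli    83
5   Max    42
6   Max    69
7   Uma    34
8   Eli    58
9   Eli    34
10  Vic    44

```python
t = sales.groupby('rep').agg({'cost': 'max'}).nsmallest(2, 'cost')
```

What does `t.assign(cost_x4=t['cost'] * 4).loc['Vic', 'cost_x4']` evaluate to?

176

group by rep, max of cost:
     cost
rep      
Eli    83
Max    69
Uma    34
Vic    44
take 2 rows with smallest cost:
     cost
rep      
Uma    34
Vic    44
add column cost_x4 = t['cost'] * 4:
     cost  cost_x4
rep               
Uma    34      136
Vic    44      176
Reading off the value at row 'Vic', column 'cost_x4', we get 176.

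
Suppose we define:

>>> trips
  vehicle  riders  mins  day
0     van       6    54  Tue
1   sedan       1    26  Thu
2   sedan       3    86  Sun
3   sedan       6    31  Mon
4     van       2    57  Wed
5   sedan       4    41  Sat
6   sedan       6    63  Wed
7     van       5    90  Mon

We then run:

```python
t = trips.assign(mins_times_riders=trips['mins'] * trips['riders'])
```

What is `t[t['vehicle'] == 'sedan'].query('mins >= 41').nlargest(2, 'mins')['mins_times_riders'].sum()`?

636

add column mins_times_riders = trips['mins'] * trips['riders']:
  vehicle  riders  mins  day  mins_times_riders
0     van       6    54  Tue                324
1   sedan       1    26  Thu                 26
2   sedan       3    86  Sun                258
3   sedan       6    31  Mon                186
4     van       2    57  Wed                114
5   sedan       4    41  Sat                164
6   sedan       6    63  Wed                378
7     van       5    90  Mon                450
filter rows where vehicle == 'sedan':
  vehicle  riders  mins  day  mins_times_riders
1   sedan       1    26  Thu                 26
2   sedan       3    86  Sun                258
3   sedan       6    31  Mon                186
5   sedan       4    41  Sat                164
6   sedan       6    63  Wed                378
filter rows where mins >= 41:
  vehicle  riders  mins  day  mins_times_riders
2   sedan       3    86  Sun                258
5   sedan       4    41  Sat                164
6   sedan       6    63  Wed                378
take 2 rows with largest mins:
  vehicle  riders  mins  day  mins_times_riders
2   sedan       3    86  Sun                258
6   sedan       6    63  Wed                378
Reading off the sum of column 'mins_times_riders', we get 636.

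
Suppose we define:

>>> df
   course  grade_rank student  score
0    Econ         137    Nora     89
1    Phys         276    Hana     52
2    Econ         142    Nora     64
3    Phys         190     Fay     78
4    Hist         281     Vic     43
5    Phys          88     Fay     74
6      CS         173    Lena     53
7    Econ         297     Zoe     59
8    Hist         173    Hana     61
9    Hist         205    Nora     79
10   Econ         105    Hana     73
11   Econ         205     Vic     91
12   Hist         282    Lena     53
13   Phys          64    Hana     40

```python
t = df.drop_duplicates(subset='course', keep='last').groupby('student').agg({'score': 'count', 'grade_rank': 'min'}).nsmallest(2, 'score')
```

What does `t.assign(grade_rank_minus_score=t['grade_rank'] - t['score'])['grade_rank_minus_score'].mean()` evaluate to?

133.5

drop duplicate course (keep=last):
   course  grade_rank student  score
6      CS         173    Lena     53
11   Econ         205     Vic     91
12   Hist         282    Lena     53
13   Phys          64    Hana     40
group by student: count(score), min(grade_rank):
         score  grade_rank
student                   
Hana         1          64
Lena         2         173
Vic          1         205
take 2 rows with smallest score:
         score  grade_rank
student                   
Hana         1          64
Vic          1         205
add column grade_rank_minus_score = t['grade_rank'] - t['score']:
         score  grade_rank  grade_rank_minus_score
student                                           
Hana         1          64                      63
Vic          1         205                     204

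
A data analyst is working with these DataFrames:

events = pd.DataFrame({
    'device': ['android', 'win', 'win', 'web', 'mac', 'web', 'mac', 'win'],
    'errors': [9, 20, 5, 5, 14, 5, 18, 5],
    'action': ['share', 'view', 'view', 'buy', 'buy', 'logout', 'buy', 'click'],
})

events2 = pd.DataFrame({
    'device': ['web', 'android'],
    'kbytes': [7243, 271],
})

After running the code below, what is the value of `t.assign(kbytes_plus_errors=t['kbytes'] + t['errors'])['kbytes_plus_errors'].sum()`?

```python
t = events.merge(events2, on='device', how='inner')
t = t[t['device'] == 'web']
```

merge on 'device' (how='inner') → 3 rows:
    device  errors  action  kbytes
0  android       9   share     271
1      web       5     buy    7243
2      web       5  logout    7243
filter rows where device == 'web':
  device  errors  action  kbytes
1    web       5     buy    7243
2    web       5  logout    7243
add column kbytes_plus_errors = t['kbytes'] + t['errors']:
  device  errors  action  kbytes  kbytes_plus_errors
1    web       5     buy    7243                7248
2    web       5  logout    7243                7248
Then the sum of column 'kbytes_plus_errors': 14496

14496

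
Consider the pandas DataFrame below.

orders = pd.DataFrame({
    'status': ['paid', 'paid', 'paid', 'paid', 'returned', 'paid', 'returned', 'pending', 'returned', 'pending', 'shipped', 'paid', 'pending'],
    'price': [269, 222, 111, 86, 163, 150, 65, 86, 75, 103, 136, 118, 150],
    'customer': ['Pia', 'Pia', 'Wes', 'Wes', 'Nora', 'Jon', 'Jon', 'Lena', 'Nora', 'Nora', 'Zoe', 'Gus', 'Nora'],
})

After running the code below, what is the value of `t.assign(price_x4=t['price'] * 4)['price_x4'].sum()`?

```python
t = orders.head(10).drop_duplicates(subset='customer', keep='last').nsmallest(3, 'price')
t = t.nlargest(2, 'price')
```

take first 10 rows:
     status  price customer
0      paid    269      Pia
1      paid    222      Pia
2      paid    111      Wes
3      paid     86      Wes
4  returned    163     Nora
5      paid    150      Jon
6  returned     65      Jon
7   pending     86     Lena
8  returned     75     Nora
9   pending    103     Nora
drop duplicate customer (keep=last):
     status  price customer
1      paid    222      Pia
3      paid     86      Wes
6  returned     65      Jon
7   pending     86     Lena
9   pending    103     Nora
take 3 rows with smallest price:
     status  price customer
6  returned     65      Jon
3      paid     86      Wes
7   pending     86     Lena
take 2 rows with largest price:
    status  price customer
3     paid     86      Wes
7  pending     86     Lena
add column price_x4 = t['price'] * 4:
    status  price customer  price_x4
3     paid     86      Wes       344
7  pending     86     Lena       344
Hence 688.

688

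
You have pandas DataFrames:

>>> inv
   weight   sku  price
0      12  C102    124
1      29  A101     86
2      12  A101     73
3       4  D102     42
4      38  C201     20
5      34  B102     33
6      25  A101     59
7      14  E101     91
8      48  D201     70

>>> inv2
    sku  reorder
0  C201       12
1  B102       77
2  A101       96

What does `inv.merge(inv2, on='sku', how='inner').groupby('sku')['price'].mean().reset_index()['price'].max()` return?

72.6666666667

merge on 'sku' (how='inner') → 5 rows:
   weight   sku  price  reorder
0      29  A101     86       96
1      12  A101     73       96
2      38  C201     20       12
3      34  B102     33       77
4      25  A101     59       96
group by sku, mean of price:
sku
A101    72.666667
B102    33.000000
C201    20.000000
Name: price, dtype: float64
reset_index():
    sku      price
0  A101  72.666667
1  B102  33.000000
2  C201  20.000000
Taking the max of column 'price' gives 72.6666666667.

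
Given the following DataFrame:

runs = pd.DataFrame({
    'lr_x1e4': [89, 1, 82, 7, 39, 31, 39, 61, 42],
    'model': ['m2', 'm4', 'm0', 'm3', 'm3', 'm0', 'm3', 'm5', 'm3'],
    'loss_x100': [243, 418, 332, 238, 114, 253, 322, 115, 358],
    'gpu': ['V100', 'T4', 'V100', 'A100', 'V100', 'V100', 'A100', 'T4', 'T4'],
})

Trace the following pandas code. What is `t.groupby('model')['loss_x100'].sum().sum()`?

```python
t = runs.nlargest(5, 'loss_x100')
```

1683

take 5 rows with largest loss_x100:
   lr_x1e4 model  loss_x100   gpu
1        1    m4        418    T4
8       42    m3        358    T4
2       82    m0        332  V100
6       39    m3        322  A100
5       31    m0        253  V100
group by model, sum of loss_x100:
model
m0    585
m3    680
m4    418
Name: loss_x100, dtype: int64
Hence 1683.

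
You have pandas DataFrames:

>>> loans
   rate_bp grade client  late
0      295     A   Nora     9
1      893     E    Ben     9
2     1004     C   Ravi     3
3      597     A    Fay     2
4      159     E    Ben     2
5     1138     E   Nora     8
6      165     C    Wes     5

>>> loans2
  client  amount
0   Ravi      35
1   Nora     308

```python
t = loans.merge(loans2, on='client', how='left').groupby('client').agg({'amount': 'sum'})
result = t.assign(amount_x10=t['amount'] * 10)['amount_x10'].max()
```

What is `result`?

6160.0

merge on 'client' (how='left') → 7 rows:
   rate_bp grade client  late  amount
0      295     A   Nora     9   308.0
1      893     E    Ben     9     NaN
2     1004     C   Ravi     3    35.0
3      597     A    Fay     2     NaN
4      159     E    Ben     2     NaN
5     1138     E   Nora     8   308.0
6      165     C    Wes     5     NaN
group by client, sum of amount:
        amount
client        
Ben        0.0
Fay        0.0
Nora     616.0
Ravi      35.0
Wes        0.0
add column amount_x10 = t['amount'] * 10:
        amount  amount_x10
client                    
Ben        0.0         0.0
Fay        0.0         0.0
Nora     616.0      6160.0
Ravi      35.0       350.0
Wes        0.0         0.0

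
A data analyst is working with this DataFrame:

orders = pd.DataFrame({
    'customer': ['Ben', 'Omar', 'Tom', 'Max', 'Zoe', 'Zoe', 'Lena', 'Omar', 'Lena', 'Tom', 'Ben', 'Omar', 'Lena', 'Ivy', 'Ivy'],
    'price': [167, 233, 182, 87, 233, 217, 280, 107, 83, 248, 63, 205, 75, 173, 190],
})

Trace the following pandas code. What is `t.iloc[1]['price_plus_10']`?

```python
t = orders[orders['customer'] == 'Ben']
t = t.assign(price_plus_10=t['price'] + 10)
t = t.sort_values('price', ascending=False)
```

73

filter rows where customer == 'Ben':
   customer  price
0       Ben    167
10      Ben     63
add column price_plus_10 = t['price'] + 10:
   customer  price  price_plus_10
0       Ben    167            177
10      Ben     63             73
sort by price descending:
   customer  price  price_plus_10
0       Ben    167            177
10      Ben     63             73
Taking the value at position 1, column 'price_plus_10' gives 73.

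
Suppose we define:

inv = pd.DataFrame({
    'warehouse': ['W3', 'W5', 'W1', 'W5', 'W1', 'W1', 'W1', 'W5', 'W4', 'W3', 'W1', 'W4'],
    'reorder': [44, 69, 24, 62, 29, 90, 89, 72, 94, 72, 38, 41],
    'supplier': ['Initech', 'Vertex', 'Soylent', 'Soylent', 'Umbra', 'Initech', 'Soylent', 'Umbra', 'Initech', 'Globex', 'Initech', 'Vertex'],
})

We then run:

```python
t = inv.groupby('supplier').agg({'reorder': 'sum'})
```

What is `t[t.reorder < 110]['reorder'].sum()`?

group by supplier, sum of reorder:
          reorder
supplier         
Globex         72
Initech       266
Soylent       175
Umbra         101
Vertex        110
filter rows where reorder < 110:
          reorder
supplier         
Globex         72
Umbra         101
Reading off the sum of column 'reorder', we get 173.

173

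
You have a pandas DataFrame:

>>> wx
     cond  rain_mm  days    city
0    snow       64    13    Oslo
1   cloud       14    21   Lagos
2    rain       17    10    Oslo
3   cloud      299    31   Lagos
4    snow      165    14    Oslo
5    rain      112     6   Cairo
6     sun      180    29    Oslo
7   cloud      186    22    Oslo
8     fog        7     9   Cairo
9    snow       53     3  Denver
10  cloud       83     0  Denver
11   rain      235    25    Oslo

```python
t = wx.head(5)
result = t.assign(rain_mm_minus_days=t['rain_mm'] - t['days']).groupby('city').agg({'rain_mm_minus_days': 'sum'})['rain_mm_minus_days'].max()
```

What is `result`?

261

take first 5 rows:
    cond  rain_mm  days   city
0   snow       64    13   Oslo
1  cloud       14    21  Lagos
2   rain       17    10   Oslo
3  cloud      299    31  Lagos
4   snow      165    14   Oslo
add column rain_mm_minus_days = t['rain_mm'] - t['days']:
    cond  rain_mm  days   city  rain_mm_minus_days
0   snow       64    13   Oslo                  51
1  cloud       14    21  Lagos                  -7
2   rain       17    10   Oslo                   7
3  cloud      299    31  Lagos                 268
4   snow      165    14   Oslo                 151
group by city, sum of rain_mm_minus_days:
       rain_mm_minus_days
city                     
Lagos                 261
Oslo                  209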